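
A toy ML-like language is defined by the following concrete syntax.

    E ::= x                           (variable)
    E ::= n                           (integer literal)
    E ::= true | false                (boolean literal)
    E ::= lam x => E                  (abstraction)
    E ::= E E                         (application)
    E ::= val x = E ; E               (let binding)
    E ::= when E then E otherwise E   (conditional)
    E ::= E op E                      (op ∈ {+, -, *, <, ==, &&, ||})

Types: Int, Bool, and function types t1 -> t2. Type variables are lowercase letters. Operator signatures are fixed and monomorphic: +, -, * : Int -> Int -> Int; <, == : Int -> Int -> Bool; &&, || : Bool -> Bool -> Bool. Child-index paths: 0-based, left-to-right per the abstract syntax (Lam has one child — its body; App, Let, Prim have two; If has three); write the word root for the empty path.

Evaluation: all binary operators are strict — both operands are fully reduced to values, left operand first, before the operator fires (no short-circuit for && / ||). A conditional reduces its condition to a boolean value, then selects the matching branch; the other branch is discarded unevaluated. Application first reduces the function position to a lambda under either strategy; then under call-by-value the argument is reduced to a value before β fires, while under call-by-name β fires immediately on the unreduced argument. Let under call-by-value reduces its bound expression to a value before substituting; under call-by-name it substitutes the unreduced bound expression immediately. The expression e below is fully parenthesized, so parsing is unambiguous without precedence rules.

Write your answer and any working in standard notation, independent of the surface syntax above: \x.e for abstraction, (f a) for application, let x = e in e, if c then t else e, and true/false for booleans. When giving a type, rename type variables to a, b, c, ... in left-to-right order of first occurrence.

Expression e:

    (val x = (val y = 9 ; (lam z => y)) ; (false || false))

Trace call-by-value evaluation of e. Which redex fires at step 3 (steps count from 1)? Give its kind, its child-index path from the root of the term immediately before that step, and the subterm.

Answer: delta at root : (false || false)

Working:
step 0: (let x = (let y = 9 in (\z.y)) in (false || false))
step 1: [let@0] (let x = (\z.9) in (false || false))
step 2: [let@root] (false || false)
step 3: [delta@root] false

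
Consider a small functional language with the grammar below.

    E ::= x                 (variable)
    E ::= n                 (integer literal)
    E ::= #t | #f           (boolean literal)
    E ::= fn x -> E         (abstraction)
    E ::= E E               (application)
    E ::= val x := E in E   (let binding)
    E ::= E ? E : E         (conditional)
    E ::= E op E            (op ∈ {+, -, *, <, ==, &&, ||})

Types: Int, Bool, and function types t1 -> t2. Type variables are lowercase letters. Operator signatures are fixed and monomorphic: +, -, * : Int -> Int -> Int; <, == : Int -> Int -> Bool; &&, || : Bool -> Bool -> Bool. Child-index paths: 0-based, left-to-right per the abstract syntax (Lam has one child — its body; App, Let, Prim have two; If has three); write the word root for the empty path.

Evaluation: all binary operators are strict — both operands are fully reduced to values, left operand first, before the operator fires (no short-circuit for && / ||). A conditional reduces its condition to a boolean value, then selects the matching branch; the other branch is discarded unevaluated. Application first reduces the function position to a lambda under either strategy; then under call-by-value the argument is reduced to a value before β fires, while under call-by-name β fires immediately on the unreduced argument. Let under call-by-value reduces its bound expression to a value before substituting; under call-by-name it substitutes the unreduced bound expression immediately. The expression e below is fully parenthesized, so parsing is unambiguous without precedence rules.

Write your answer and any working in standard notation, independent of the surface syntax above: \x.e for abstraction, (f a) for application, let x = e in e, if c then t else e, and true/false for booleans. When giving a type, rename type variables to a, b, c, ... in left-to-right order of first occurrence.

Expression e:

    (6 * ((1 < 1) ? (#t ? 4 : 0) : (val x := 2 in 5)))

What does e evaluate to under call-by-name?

Derivation:
step 0: (6 * (if (1 < 1) then (if true then 4 else 0) else (let x = 2 in 5)))
step 1: [delta@1.0] (6 * (if false then (if true then 4 else 0) else (let x = 2 in 5)))
step 2: [if@1] (6 * (let x = 2 in 5))
step 3: [let@1] (6 * 5)
step 4: [delta@root] 30

Answer: 30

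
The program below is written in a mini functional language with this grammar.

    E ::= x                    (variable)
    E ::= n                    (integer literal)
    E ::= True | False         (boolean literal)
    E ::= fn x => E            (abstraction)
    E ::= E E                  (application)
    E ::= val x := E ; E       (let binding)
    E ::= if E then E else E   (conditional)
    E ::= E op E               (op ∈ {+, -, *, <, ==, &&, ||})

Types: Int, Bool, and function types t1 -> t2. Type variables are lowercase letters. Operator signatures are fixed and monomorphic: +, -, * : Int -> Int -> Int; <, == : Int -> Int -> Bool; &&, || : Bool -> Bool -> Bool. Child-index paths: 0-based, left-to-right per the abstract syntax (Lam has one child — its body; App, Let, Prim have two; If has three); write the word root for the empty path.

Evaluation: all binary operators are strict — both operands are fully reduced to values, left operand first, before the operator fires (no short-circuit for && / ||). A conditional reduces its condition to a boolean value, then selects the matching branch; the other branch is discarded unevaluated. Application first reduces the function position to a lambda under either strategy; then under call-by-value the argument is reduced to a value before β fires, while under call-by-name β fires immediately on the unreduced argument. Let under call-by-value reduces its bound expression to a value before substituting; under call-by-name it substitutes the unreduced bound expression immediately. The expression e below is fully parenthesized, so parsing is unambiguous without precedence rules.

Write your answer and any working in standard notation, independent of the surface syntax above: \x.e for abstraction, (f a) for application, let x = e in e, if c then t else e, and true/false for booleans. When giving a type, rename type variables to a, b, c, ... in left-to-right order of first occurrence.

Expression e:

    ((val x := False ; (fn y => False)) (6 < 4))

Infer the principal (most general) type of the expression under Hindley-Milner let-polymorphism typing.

Answer: Bool

Trace:
let x : Bool
\y._ : a -> Bool
  unify Int ~ Int
  unify Int ~ Int
  unify a -> Bool ~ Bool -> b
  unify a ~ Bool
  unify Bool ~ b
_ _ : Bool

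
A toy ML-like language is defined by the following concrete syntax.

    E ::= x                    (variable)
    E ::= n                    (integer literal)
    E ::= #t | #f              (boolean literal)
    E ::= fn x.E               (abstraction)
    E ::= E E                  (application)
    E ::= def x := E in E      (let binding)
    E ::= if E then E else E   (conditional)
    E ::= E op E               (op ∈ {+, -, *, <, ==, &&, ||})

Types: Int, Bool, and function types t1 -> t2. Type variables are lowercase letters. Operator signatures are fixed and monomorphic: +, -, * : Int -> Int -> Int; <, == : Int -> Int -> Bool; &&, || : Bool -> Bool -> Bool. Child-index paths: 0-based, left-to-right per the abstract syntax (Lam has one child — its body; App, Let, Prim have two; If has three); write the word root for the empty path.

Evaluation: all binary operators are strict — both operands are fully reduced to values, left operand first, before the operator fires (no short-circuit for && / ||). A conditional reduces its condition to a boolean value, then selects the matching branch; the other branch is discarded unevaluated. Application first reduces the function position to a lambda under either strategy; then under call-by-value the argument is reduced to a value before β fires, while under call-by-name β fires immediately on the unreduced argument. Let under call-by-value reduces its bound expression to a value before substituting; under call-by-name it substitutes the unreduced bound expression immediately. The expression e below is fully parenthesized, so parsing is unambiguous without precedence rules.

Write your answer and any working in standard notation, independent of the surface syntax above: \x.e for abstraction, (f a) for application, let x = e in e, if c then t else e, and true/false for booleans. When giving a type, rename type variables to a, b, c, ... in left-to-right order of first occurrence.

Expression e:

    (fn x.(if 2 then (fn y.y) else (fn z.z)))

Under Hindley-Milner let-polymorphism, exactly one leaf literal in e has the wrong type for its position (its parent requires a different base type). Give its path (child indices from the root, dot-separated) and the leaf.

Answer: 0.0 : 2

Working:
  unify Int ~ Bool
  FAIL: mismatch Int ~ Bool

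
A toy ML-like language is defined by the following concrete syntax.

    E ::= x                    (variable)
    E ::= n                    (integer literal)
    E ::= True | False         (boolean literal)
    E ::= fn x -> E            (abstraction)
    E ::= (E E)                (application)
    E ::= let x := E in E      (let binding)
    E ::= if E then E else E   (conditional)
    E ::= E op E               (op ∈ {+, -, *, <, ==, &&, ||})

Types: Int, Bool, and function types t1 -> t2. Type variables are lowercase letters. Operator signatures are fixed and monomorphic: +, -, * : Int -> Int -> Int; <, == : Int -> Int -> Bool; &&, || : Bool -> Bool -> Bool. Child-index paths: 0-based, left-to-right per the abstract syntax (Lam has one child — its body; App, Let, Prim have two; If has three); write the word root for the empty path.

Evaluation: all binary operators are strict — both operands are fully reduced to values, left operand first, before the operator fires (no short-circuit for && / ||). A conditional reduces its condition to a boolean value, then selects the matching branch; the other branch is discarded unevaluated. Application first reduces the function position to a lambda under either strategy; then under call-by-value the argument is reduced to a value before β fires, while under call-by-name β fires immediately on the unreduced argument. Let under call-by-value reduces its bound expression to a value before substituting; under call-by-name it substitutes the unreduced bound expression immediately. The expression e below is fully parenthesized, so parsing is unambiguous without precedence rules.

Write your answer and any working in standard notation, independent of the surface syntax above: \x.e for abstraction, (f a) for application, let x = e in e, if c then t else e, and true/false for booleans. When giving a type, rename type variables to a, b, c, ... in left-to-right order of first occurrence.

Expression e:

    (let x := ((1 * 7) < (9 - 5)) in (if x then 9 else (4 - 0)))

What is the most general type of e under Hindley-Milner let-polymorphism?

Answer: Int

Derivation:
  unify Int ~ Int
  unify Int ~ Int
  unify Int ~ Int
  unify Int ~ Int
  unify Int ~ Int
  unify Int ~ Int
let x : Bool
x : Bool
  unify Bool ~ Bool
  unify Int ~ Int
  unify Int ~ Int
  unify Int ~ Int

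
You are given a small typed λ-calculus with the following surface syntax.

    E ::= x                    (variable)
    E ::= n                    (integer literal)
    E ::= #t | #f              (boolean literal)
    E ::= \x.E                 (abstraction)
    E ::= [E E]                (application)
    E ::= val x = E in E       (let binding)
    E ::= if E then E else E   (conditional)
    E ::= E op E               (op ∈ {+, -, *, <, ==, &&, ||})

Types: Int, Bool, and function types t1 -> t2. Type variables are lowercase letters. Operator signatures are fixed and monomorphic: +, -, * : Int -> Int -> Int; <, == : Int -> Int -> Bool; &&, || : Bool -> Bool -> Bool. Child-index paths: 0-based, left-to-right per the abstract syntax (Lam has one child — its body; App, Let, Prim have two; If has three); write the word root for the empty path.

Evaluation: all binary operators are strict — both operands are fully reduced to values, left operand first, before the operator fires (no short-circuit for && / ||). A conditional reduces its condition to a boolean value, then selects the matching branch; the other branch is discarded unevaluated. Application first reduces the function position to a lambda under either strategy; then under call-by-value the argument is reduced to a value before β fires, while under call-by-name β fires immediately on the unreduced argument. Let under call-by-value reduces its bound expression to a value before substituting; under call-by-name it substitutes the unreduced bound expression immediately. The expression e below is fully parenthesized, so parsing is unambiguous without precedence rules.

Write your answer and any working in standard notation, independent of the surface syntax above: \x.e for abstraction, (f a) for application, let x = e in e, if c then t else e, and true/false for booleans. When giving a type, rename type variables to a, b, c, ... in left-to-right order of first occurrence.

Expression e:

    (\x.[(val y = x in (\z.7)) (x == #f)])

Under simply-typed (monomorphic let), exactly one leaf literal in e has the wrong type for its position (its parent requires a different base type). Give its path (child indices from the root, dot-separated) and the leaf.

Answer: 0.1.1 : false

Trace:
x : a
let y : a
\z._ : b -> Int
x : a
  unify a ~ Int
  unify Bool ~ Int
  FAIL: mismatch Bool ~ Int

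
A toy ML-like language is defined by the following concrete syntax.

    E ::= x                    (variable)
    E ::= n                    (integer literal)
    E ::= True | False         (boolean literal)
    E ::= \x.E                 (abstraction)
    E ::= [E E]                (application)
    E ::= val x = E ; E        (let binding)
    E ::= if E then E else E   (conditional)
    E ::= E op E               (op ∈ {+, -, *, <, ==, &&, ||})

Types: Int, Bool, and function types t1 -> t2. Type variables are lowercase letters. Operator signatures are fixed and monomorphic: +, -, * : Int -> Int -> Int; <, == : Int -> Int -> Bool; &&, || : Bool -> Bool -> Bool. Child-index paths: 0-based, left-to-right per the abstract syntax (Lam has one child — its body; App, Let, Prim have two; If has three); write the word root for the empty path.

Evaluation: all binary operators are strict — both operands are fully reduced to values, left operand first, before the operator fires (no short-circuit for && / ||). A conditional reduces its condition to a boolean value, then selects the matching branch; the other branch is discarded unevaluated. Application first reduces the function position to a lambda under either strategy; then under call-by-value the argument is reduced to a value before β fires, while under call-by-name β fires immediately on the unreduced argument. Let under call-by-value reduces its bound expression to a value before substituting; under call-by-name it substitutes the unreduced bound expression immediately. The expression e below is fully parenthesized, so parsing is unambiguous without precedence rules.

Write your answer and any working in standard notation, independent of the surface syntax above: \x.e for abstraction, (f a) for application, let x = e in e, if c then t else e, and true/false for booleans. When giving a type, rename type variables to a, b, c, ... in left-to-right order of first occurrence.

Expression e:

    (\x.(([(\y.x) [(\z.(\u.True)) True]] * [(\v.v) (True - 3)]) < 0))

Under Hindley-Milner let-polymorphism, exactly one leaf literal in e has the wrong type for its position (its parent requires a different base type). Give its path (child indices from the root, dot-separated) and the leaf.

Working:
x : a
\y._ : b -> a
\u._ : d -> Bool
\z._ : c -> d -> Bool
  unify c -> d -> Bool ~ Bool -> e
  unify c ~ Bool
  unify d -> Bool ~ e
_ _ : d -> Bool
  unify b -> a ~ (d -> Bool) -> f
  unify b ~ d -> Bool
  unify a ~ f
_ _ : f
  unify f ~ Int
v : g
\v._ : g -> g
  unify Bool ~ Int
  FAIL: mismatch Bool ~ Int

Answer: 0.0.1.1.0 : true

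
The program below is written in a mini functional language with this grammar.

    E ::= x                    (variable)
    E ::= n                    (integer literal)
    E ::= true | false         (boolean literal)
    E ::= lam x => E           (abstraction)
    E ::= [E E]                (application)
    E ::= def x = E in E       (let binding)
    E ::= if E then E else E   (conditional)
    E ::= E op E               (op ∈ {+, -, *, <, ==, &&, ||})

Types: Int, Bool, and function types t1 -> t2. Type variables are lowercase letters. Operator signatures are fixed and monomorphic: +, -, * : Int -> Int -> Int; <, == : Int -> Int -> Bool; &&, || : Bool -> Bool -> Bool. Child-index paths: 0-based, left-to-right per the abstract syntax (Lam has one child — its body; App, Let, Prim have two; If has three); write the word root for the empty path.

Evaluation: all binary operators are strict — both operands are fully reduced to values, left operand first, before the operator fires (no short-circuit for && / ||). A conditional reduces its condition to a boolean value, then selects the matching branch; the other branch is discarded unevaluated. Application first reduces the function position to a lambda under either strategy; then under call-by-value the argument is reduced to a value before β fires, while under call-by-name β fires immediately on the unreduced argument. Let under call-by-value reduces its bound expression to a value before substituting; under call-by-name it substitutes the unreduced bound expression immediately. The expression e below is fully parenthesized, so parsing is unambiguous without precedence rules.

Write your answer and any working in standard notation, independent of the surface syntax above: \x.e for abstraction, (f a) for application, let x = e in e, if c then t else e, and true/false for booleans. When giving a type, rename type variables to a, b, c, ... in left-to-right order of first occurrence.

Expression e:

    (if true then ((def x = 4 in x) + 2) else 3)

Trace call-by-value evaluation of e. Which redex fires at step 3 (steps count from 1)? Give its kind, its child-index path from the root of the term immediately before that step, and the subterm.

Answer: delta at root : (4 + 2)

Working:
step 0: (if true then ((let x = 4 in x) + 2) else 3)
step 1: [if@root] ((let x = 4 in x) + 2)
step 2: [let@0] (4 + 2)
step 3: [delta@root] 6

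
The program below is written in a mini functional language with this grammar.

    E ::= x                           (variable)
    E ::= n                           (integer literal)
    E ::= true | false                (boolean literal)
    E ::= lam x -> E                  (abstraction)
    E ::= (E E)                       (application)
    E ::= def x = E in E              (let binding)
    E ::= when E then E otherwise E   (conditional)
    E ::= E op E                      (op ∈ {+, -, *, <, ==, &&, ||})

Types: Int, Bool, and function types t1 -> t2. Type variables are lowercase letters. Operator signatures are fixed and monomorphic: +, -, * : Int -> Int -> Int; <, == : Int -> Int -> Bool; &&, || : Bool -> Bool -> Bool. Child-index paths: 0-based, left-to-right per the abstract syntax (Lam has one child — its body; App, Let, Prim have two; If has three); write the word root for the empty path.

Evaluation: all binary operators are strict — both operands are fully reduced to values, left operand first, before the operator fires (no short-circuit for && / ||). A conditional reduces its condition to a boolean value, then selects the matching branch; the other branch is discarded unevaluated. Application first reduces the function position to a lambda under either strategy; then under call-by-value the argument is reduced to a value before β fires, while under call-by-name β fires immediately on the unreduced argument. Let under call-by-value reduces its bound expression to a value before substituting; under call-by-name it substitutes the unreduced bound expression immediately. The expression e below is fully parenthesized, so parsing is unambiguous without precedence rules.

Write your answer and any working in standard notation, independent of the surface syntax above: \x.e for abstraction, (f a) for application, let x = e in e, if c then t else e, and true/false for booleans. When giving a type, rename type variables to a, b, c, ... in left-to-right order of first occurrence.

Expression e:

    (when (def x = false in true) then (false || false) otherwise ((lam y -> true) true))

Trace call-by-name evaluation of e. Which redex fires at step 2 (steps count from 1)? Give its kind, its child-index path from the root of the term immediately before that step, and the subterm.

Answer: if at root : (if true then (false || false) else ((\y.true) true))

Working:
step 0: (if (let x = false in true) then (false || false) else ((\y.true) true))
step 1: [let@0] (if true then (false || false) else ((\y.true) true))
step 2: [if@root] (false || false)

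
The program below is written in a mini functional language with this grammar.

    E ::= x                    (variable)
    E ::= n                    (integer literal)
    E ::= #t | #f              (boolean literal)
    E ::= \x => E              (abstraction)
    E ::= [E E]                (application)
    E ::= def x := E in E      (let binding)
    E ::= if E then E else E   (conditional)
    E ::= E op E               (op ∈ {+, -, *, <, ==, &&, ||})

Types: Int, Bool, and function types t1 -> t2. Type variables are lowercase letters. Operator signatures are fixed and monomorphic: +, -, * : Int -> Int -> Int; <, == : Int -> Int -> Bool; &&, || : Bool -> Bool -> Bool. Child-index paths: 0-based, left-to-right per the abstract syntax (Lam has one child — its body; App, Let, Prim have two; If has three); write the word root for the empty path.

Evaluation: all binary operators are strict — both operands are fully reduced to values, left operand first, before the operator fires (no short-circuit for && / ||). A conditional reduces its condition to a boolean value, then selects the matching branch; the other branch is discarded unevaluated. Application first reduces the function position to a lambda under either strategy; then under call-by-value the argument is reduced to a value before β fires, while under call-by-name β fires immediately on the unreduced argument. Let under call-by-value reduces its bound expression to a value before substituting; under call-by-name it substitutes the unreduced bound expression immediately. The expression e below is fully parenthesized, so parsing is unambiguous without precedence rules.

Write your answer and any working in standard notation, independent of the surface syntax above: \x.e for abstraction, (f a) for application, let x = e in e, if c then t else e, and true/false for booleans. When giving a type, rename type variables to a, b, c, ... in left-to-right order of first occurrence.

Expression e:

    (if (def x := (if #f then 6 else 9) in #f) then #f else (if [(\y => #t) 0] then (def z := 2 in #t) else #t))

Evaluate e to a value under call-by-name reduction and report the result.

Trace:
step 0: (if (let x = (if false then 6 else 9) in false) then false else (if ((\y.true) 0) then (let z = 2 in true) else true))
step 1: [let@0] (if false then false else (if ((\y.true) 0) then (let z = 2 in true) else true))
step 2: [if@root] (if ((\y.true) 0) then (let z = 2 in true) else true)
step 3: [beta@0] (if true then (let z = 2 in true) else true)
step 4: [if@root] (let z = 2 in true)
step 5: [let@root] true

Answer: true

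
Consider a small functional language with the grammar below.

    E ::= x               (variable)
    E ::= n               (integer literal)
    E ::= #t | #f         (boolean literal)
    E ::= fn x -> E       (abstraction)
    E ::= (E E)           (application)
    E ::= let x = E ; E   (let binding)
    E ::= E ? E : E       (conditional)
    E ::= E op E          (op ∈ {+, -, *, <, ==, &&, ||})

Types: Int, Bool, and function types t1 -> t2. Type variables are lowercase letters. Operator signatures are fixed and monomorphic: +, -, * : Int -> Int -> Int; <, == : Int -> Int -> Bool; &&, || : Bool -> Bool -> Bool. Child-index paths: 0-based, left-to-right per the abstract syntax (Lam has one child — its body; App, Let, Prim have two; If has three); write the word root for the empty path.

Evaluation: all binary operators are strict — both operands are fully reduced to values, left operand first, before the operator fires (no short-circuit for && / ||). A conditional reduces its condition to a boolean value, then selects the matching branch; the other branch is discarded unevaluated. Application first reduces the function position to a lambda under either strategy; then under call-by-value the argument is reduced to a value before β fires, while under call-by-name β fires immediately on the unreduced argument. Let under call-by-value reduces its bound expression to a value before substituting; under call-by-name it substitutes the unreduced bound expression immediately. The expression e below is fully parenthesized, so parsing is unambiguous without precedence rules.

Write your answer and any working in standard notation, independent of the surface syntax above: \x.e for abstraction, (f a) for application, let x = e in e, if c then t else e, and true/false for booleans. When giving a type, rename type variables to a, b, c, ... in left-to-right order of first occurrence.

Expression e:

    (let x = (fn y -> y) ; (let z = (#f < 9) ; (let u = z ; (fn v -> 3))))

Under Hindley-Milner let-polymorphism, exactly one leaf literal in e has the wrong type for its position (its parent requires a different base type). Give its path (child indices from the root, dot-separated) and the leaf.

Answer: 1.0.0 : false

Derivation:
y : a
\y._ : a -> a
let x : forall. a -> a
  unify Bool ~ Int
  FAIL: mismatch Bool ~ Int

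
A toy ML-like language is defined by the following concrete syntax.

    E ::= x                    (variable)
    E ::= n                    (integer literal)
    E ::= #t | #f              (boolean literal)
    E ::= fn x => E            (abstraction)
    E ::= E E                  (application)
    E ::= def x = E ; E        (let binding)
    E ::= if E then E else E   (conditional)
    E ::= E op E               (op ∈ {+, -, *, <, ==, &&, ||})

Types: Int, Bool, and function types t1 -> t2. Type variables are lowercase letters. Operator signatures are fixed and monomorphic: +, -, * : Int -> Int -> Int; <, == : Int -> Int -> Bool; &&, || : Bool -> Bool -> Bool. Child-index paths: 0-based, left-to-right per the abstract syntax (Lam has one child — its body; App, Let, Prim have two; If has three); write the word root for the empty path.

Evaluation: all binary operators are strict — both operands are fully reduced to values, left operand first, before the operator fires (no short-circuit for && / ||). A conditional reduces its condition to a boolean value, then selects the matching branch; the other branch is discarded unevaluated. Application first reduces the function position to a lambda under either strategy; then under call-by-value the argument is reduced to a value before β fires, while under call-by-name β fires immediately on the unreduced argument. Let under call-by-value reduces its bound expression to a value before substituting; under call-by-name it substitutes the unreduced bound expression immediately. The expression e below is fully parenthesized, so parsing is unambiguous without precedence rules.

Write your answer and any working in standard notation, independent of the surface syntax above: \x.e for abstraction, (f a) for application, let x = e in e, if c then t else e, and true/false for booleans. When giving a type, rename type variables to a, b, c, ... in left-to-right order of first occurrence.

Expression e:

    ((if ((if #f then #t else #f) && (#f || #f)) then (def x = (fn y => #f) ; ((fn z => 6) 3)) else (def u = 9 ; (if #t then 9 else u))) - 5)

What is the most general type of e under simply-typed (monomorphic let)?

Answer: Int

Trace:
  unify Bool ~ Bool
  unify Bool ~ Bool
  unify Bool ~ Bool
  unify Bool ~ Bool
  unify Bool ~ Bool
  unify Bool ~ Bool
  unify Bool ~ Bool
\y._ : a -> Bool
let x : a -> Bool
\z._ : b -> Int
  unify b -> Int ~ Int -> c
  unify b ~ Int
  unify Int ~ c
_ _ : Int
let u : Int
  unify Bool ~ Bool
u : Int
  unify Int ~ Int
  unify Int ~ Int
  unify Int ~ Int
  unify Int ~ Int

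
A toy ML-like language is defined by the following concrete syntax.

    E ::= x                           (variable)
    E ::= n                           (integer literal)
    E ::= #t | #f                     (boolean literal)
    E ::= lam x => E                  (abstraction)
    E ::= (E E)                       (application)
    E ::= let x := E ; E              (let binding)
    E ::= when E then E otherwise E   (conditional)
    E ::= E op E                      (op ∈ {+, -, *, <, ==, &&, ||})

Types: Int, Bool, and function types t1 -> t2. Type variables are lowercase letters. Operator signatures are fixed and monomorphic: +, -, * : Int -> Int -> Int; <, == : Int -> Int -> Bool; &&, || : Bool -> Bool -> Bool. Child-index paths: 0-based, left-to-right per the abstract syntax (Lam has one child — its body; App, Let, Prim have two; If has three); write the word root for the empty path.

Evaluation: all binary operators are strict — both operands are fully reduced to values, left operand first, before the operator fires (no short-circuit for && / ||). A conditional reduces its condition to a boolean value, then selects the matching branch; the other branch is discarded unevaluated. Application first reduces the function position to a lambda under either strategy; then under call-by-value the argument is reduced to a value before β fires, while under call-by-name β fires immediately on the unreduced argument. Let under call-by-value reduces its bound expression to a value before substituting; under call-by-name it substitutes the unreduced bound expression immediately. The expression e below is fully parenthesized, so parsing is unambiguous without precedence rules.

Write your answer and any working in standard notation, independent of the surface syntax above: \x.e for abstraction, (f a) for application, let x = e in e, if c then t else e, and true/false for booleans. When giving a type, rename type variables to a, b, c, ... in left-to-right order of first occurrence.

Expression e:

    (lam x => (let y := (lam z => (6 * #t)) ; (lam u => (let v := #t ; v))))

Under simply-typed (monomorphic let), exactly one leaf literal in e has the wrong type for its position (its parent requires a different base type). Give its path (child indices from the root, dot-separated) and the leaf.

Answer: 0.0.0.1 : true

Working:
  unify Int ~ Int
  unify Bool ~ Int
  FAIL: mismatch Bool ~ Int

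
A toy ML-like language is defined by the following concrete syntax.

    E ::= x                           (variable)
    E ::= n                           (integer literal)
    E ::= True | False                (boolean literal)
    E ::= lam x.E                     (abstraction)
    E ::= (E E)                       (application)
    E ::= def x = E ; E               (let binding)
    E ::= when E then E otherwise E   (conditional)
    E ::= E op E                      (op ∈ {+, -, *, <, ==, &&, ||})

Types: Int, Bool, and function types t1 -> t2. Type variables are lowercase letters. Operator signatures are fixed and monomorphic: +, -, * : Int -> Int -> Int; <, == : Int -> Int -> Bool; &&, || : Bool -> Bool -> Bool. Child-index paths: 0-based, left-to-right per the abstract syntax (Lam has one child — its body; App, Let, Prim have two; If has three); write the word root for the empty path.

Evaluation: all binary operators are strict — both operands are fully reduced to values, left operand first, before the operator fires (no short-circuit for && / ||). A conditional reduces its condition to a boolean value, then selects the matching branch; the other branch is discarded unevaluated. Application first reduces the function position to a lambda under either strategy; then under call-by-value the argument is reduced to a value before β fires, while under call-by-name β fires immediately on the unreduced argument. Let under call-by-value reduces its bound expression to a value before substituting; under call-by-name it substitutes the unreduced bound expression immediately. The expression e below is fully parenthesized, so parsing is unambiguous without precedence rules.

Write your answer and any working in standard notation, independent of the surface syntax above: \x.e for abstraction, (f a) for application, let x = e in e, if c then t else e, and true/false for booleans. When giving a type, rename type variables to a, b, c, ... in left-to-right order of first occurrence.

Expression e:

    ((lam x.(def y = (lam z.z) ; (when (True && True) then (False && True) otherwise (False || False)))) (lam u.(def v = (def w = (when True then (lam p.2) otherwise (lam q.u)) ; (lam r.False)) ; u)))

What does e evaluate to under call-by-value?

Trace:
step 0: ((\x.(let y = (\z.z) in (if (true && true) then (false && true) else (false || false)))) (\u.(let v = (let w = (if true then (\p.2) else (\q.u)) in (\r.false)) in u)))
step 1: [beta@root] (let y = (\z.z) in (if (true && true) then (false && true) else (false || false)))
step 2: [let@root] (if (true && true) then (false && true) else (false || false))
step 3: [delta@0] (if true then (false && true) else (false || false))
step 4: [if@root] (false && true)
step 5: [delta@root] false

Answer: false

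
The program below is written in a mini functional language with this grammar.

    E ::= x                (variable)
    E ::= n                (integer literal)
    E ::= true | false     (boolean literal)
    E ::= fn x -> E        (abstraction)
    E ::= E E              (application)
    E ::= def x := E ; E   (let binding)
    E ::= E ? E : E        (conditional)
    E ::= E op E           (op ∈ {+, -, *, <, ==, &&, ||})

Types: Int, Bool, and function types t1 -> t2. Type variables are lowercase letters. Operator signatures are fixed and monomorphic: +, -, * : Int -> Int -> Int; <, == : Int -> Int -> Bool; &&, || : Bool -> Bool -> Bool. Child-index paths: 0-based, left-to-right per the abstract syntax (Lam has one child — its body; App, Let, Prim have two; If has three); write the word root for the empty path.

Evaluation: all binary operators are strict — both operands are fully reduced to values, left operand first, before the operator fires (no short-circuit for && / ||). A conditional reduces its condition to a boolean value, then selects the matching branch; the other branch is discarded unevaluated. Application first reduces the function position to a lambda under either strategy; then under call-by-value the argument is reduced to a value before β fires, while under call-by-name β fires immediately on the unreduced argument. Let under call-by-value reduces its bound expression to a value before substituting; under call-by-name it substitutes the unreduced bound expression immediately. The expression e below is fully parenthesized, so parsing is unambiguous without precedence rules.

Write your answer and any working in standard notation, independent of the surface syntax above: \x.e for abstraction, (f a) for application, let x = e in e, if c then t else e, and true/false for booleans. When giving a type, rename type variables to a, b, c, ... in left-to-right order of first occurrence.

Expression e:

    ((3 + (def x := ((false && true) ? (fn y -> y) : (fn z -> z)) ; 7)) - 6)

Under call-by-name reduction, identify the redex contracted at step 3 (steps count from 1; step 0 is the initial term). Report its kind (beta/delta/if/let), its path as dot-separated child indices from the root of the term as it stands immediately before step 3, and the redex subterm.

Answer: delta at root : (10 - 6)

Derivation:
step 0: ((3 + (let x = (if (false && true) then (\y.y) else (\z.z)) in 7)) - 6)
step 1: [let@0.1] ((3 + 7) - 6)
step 2: [delta@0] (10 - 6)
step 3: [delta@root] 4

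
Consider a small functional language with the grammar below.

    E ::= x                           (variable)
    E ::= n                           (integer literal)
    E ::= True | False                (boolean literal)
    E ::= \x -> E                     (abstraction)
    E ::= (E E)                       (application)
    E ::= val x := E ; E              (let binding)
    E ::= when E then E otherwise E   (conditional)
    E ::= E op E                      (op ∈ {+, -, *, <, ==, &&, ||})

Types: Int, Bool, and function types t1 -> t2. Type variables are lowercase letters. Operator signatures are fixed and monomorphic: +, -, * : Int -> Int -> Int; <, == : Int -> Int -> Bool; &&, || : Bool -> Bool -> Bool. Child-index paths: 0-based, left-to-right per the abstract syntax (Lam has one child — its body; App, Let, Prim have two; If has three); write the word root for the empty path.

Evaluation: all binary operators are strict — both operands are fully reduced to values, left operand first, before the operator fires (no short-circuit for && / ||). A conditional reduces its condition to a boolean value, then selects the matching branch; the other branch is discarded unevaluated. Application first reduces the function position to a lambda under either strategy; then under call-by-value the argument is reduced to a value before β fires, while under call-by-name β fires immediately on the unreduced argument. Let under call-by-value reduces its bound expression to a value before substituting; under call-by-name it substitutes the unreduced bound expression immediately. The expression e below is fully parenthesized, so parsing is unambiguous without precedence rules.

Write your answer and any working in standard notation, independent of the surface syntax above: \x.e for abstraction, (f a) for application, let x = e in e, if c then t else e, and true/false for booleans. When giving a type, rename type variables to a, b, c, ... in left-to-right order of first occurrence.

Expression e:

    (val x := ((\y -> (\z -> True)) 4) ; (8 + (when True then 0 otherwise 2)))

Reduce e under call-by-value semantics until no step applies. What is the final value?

Derivation:
step 0: (let x = ((\y.(\z.true)) 4) in (8 + (if true then 0 else 2)))
step 1: [beta@0] (let x = (\z.true) in (8 + (if true then 0 else 2)))
step 2: [let@root] (8 + (if true then 0 else 2))
step 3: [if@1] (8 + 0)
step 4: [delta@root] 8

Answer: 8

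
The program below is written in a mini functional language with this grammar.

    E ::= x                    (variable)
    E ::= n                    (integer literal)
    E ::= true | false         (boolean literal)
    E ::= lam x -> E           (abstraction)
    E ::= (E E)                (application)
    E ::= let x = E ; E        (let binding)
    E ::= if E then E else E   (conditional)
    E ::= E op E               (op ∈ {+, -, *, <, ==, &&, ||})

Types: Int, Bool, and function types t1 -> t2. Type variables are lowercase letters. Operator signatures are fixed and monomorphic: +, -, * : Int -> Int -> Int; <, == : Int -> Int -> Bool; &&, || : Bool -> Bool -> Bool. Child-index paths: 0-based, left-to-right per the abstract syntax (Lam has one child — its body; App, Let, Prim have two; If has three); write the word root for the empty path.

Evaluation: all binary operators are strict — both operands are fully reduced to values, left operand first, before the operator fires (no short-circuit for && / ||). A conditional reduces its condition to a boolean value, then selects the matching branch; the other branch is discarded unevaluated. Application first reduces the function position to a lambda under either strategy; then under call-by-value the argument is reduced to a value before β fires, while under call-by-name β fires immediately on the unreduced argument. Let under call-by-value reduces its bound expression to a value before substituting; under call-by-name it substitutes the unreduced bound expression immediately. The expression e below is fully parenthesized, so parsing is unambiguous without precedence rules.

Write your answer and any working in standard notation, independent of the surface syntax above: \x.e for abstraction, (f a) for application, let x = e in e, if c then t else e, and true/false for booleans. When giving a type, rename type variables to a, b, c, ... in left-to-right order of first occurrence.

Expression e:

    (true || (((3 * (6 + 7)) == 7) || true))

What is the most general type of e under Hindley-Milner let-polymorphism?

Answer: Bool

Derivation:
  unify Bool ~ Bool
  unify Int ~ Int
  unify Int ~ Int
  unify Int ~ Int
  unify Int ~ Int
  unify Int ~ Int
  unify Int ~ Int
  unify Bool ~ Bool
  unify Bool ~ Bool
  unify Bool ~ Bool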